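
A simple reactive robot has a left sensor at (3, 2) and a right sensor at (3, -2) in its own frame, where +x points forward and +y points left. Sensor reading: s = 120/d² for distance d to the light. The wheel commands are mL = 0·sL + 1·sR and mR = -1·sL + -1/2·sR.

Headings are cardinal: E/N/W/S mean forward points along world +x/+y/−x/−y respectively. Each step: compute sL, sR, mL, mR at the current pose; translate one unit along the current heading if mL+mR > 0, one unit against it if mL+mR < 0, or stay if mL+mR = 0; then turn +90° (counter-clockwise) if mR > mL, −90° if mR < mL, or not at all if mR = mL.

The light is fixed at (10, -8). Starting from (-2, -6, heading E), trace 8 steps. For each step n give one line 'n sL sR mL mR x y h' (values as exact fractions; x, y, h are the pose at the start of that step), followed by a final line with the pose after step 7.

0 120/97 40/27 40/27 -5180/2619 -2 -6 E
1 60/61 60/113 60/113 -8610/6893 -3 -6 S
2 120/257 120/281 120/281 -49140/72217 -3 -5 W
3 15/29 15/17 15/17 -945/986 -2 -5 N
4 120/97 40/27 40/27 -5180/2619 -2 -6 E
5 60/61 60/113 60/113 -8610/6893 -3 -6 S
6 120/257 120/281 120/281 -49140/72217 -3 -5 W
7 15/29 15/17 15/17 -945/986 -2 -5 N
final -2 -6 E

n=0: pose=(-2,-6,E); sL=120/97, sR=40/27; mL=40/27, mR=-5180/2619; mL+mR=-1300/2619 → advance -1; mR−mL=-3020/873 → turn -1·90°
n=1: pose=(-3,-6,S); sL=60/61, sR=60/113; mL=60/113, mR=-8610/6893; mL+mR=-4950/6893 → advance -1; mR−mL=-12270/6893 → turn -1·90°
n=2: pose=(-3,-5,W); sL=120/257, sR=120/281; mL=120/281, mR=-49140/72217; mL+mR=-18300/72217 → advance -1; mR−mL=-79980/72217 → turn -1·90°
n=3: pose=(-2,-5,N); sL=15/29, sR=15/17; mL=15/17, mR=-945/986; mL+mR=-75/986 → advance -1; mR−mL=-1815/986 → turn -1·90°
n=4: pose=(-2,-6,E); sL=120/97, sR=40/27; mL=40/27, mR=-5180/2619; mL+mR=-1300/2619 → advance -1; mR−mL=-3020/873 → turn -1·90°
n=5: pose=(-3,-6,S); sL=60/61, sR=60/113; mL=60/113, mR=-8610/6893; mL+mR=-4950/6893 → advance -1; mR−mL=-12270/6893 → turn -1·90°
n=6: pose=(-3,-5,W); sL=120/257, sR=120/281; mL=120/281, mR=-49140/72217; mL+mR=-18300/72217 → advance -1; mR−mL=-79980/72217 → turn -1·90°
n=7: pose=(-2,-5,N); sL=15/29, sR=15/17; mL=15/17, mR=-945/986; mL+mR=-75/986 → advance -1; mR−mL=-1815/986 → turn -1·90°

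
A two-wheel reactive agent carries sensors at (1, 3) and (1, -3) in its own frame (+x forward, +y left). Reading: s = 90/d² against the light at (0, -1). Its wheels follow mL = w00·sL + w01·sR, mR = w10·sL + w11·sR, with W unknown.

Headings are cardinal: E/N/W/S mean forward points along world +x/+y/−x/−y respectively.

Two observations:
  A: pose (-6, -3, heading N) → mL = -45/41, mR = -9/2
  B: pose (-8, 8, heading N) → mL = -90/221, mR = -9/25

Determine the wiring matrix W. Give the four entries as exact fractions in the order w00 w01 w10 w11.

-1 0 0 -1/2

obs A: pose=(-6,-3,N) → sL=45/41, sR=9, mL=-45/41, mR=-9/2
obs B: pose=(-8,8,N) → sL=90/221, sR=18/25, mL=-90/221, mR=-9/25
sensor matrix S = [[45/41, 9], [90/221, 18/25]]; det S = -130248/45305
solve [mL_A; mL_B] = S·[w00; w01] and [mR_A; mR_B] = S·[w10; w11]:
  w00 = -1, w01 = 0, w10 = 0, w11 = -1/2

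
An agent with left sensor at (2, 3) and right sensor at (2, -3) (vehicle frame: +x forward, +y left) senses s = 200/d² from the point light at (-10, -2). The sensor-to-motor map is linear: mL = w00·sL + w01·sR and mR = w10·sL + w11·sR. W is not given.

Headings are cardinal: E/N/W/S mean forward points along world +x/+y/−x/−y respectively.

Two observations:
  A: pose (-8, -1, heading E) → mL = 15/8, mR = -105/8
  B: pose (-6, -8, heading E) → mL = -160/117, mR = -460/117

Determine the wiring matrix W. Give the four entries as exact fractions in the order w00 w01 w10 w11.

obs A: pose=(-8,-1,E) → sL=25/4, sR=10, mL=15/8, mR=-105/8
obs B: pose=(-6,-8,E) → sL=40/9, sR=200/117, mL=-160/117, mR=-460/117
sensor matrix S = [[25/4, 10], [40/9, 200/117]]; det S = -3950/117
solve [mL_A; mL_B] = S·[w00; w01] and [mR_A; mR_B] = S·[w10; w11]:
  w00 = -1/2, w01 = 1/2, w10 = -1/2, w11 = -1

-1/2 1/2 -1/2 -1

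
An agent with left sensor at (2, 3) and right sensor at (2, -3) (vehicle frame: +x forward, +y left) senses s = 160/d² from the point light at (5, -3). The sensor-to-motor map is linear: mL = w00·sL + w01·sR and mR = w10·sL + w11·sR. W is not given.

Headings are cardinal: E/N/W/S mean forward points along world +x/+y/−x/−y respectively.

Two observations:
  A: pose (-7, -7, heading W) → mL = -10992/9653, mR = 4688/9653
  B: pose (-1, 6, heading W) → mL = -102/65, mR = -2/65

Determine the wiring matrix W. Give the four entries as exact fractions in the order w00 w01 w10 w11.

-1/2 -1 -1/2 1

obs A: pose=(-7,-7,W) → sL=32/49, sR=160/197, mL=-10992/9653, mR=4688/9653
obs B: pose=(-1,6,W) → sL=8/5, sR=10/13, mL=-102/65, mR=-2/65
sensor matrix S = [[32/49, 160/197], [8/5, 10/13]]; det S = -100032/125489
solve [mL_A; mL_B] = S·[w00; w01] and [mR_A; mR_B] = S·[w10; w11]:
  w00 = -1/2, w01 = -1, w10 = -1/2, w11 = 1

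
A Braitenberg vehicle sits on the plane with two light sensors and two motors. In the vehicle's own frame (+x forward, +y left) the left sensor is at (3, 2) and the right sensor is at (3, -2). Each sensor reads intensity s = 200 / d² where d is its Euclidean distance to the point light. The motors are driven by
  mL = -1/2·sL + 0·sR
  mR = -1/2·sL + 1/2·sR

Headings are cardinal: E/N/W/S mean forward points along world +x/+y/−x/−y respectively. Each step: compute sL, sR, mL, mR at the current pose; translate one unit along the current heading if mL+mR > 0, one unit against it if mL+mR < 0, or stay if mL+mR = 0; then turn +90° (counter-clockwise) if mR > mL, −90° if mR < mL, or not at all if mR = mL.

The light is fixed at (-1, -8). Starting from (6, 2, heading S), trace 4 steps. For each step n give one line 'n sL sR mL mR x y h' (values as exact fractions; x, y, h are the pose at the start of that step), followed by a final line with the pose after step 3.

0 20/13 100/37 -10/13 280/481 6 2 S
1 200/269 200/181 -100/269 8800/48689 6 3 E
2 50/53 10/13 -25/53 -60/689 5 3 N
3 200/73 200/153 -100/73 -8000/11169 5 2 W
final 6 2 S

n=0: pose=(6,2,S); sL=20/13, sR=100/37; mL=-10/13, mR=280/481; mL+mR=-90/481 → advance -1; mR−mL=50/37 → turn +1·90°
n=1: pose=(6,3,E); sL=200/269, sR=200/181; mL=-100/269, mR=8800/48689; mL+mR=-9300/48689 → advance -1; mR−mL=100/181 → turn +1·90°
n=2: pose=(5,3,N); sL=50/53, sR=10/13; mL=-25/53, mR=-60/689; mL+mR=-385/689 → advance -1; mR−mL=5/13 → turn +1·90°
n=3: pose=(5,2,W); sL=200/73, sR=200/153; mL=-100/73, mR=-8000/11169; mL+mR=-23300/11169 → advance -1; mR−mL=100/153 → turn +1·90°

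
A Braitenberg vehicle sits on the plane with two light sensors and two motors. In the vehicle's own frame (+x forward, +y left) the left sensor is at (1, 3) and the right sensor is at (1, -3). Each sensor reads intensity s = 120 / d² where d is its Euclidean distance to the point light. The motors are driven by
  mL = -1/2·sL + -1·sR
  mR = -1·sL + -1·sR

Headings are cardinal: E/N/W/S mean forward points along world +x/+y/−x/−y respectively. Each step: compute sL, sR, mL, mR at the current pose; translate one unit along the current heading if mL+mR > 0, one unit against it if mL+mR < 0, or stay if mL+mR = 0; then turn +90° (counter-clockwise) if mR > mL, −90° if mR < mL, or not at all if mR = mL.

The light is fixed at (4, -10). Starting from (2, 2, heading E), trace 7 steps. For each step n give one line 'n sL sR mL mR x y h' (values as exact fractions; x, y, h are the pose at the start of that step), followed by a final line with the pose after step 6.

0 60/113 60/41 -8010/4633 -9240/4633 2 2 E
1 120/121 120/157 -23940/18997 -33360/18997 1 2 S
2 30/29 15/34 -945/986 -1455/986 1 3 W
3 120/221 120/197 -38340/43537 -50160/43537 2 3 N
4 60/113 60/41 -8010/4633 -9240/4633 2 2 E
5 120/121 120/157 -23940/18997 -33360/18997 1 2 S
6 30/29 15/34 -945/986 -1455/986 1 3 W
final 2 3 N

n=0: pose=(2,2,E); sL=60/113, sR=60/41; mL=-8010/4633, mR=-9240/4633; mL+mR=-17250/4633 → advance -1; mR−mL=-30/113 → turn -1·90°
n=1: pose=(1,2,S); sL=120/121, sR=120/157; mL=-23940/18997, mR=-33360/18997; mL+mR=-57300/18997 → advance -1; mR−mL=-60/121 → turn -1·90°
n=2: pose=(1,3,W); sL=30/29, sR=15/34; mL=-945/986, mR=-1455/986; mL+mR=-1200/493 → advance -1; mR−mL=-15/29 → turn -1·90°
n=3: pose=(2,3,N); sL=120/221, sR=120/197; mL=-38340/43537, mR=-50160/43537; mL+mR=-88500/43537 → advance -1; mR−mL=-60/221 → turn -1·90°
n=4: pose=(2,2,E); sL=60/113, sR=60/41; mL=-8010/4633, mR=-9240/4633; mL+mR=-17250/4633 → advance -1; mR−mL=-30/113 → turn -1·90°
n=5: pose=(1,2,S); sL=120/121, sR=120/157; mL=-23940/18997, mR=-33360/18997; mL+mR=-57300/18997 → advance -1; mR−mL=-60/121 → turn -1·90°
n=6: pose=(1,3,W); sL=30/29, sR=15/34; mL=-945/986, mR=-1455/986; mL+mR=-1200/493 → advance -1; mR−mL=-15/29 → turn -1·90°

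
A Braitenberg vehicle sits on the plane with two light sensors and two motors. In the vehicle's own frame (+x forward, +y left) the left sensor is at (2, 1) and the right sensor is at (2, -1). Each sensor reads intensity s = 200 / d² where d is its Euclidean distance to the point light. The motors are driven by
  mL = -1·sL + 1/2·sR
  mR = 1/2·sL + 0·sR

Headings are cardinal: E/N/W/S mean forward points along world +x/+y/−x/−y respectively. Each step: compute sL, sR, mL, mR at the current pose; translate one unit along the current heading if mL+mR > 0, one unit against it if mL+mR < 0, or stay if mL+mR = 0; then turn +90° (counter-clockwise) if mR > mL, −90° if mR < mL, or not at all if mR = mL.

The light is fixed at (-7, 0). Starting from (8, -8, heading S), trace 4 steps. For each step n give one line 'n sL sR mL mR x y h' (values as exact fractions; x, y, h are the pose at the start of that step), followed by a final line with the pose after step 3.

n=0: pose=(8,-8,S); sL=50/89, sR=25/37; mL=-1475/6586, mR=25/89; mL+mR=375/6586 → advance +1; mR−mL=3325/6586 → turn +1·90°
n=1: pose=(8,-9,E); sL=200/353, sR=200/389; mL=-42500/137317, mR=100/353; mL+mR=-3600/137317 → advance -1; mR−mL=81400/137317 → turn +1·90°
n=2: pose=(7,-9,N); sL=100/109, sR=100/137; mL=-8250/14933, mR=50/109; mL+mR=-1400/14933 → advance -1; mR−mL=15100/14933 → turn +1·90°
n=3: pose=(7,-10,W); sL=40/53, sR=8/9; mL=-148/477, mR=20/53; mL+mR=32/477 → advance +1; mR−mL=328/477 → turn +1·90°

0 50/89 25/37 -1475/6586 25/89 8 -8 S
1 200/353 200/389 -42500/137317 100/353 8 -9 E
2 100/109 100/137 -8250/14933 50/109 7 -9 N
3 40/53 8/9 -148/477 20/53 7 -10 W
final 6 -10 S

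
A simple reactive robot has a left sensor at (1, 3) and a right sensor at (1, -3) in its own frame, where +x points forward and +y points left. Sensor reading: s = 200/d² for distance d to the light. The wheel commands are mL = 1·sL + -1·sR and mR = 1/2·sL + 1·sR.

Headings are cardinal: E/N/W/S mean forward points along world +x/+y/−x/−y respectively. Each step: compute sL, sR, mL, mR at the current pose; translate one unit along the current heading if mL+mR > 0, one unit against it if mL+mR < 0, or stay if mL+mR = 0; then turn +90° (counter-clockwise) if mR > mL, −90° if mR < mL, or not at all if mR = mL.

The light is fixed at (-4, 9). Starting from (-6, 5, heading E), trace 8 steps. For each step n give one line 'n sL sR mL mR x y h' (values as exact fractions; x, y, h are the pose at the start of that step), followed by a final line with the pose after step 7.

n=0: pose=(-6,5,E); sL=100, sR=4; mL=96, mR=54; mL+mR=150 → advance +1; mR−mL=-42 → turn -1·90°
n=1: pose=(-5,5,S); sL=200/29, sR=200/41; mL=2400/1189, mR=9900/1189; mL+mR=300/29 → advance +1; mR−mL=7500/1189 → turn +1·90°
n=2: pose=(-5,4,E); sL=50, sR=25/8; mL=375/8, mR=225/8; mL+mR=75 → advance +1; mR−mL=-75/4 → turn -1·90°
n=3: pose=(-4,4,S); sL=40/9, sR=40/9; mL=0, mR=20/3; mL+mR=20/3 → advance +1; mR−mL=20/3 → turn +1·90°
n=4: pose=(-4,3,E); sL=20, sR=100/41; mL=720/41, mR=510/41; mL+mR=30 → advance +1; mR−mL=-210/41 → turn -1·90°
n=5: pose=(-3,3,S); sL=40/13, sR=200/53; mL=-480/689, mR=3660/689; mL+mR=60/13 → advance +1; mR−mL=4140/689 → turn +1·90°
n=6: pose=(-3,2,E); sL=10, sR=25/13; mL=105/13, mR=90/13; mL+mR=15 → advance +1; mR−mL=-15/13 → turn -1·90°
n=7: pose=(-2,2,S); sL=200/89, sR=40/13; mL=-960/1157, mR=4860/1157; mL+mR=300/89 → advance +1; mR−mL=5820/1157 → turn +1·90°

0 100 4 96 54 -6 5 E
1 200/29 200/41 2400/1189 9900/1189 -5 5 S
2 50 25/8 375/8 225/8 -5 4 E
3 40/9 40/9 0 20/3 -4 4 S
4 20 100/41 720/41 510/41 -4 3 E
5 40/13 200/53 -480/689 3660/689 -3 3 S
6 10 25/13 105/13 90/13 -3 2 E
7 200/89 40/13 -960/1157 4860/1157 -2 2 S
final -2 1 E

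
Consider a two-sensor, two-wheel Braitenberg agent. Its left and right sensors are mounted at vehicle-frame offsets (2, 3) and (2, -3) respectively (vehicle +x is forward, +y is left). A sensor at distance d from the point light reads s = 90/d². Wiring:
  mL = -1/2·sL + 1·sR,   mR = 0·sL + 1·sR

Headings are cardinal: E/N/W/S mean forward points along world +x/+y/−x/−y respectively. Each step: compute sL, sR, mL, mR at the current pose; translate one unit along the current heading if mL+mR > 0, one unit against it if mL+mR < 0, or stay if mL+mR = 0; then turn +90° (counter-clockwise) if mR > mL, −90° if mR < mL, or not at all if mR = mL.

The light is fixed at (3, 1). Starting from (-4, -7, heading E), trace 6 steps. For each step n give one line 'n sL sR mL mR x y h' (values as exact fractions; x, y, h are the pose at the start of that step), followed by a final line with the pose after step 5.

n=0: pose=(-4,-7,E); sL=9/5, sR=45/73; mL=-207/730, mR=45/73; mL+mR=243/730 → advance +1; mR−mL=9/10 → turn +1·90°
n=1: pose=(-3,-7,N); sL=10/13, sR=2; mL=21/13, mR=2; mL+mR=47/13 → advance +1; mR−mL=5/13 → turn +1·90°
n=2: pose=(-3,-6,W); sL=45/82, sR=9/8; mL=279/328, mR=9/8; mL+mR=81/41 → advance +1; mR−mL=45/164 → turn +1·90°
n=3: pose=(-4,-6,S); sL=90/97, sR=90/181; mL=585/17557, mR=90/181; mL+mR=9315/17557 → advance +1; mR−mL=45/97 → turn +1·90°
n=4: pose=(-4,-7,E); sL=9/5, sR=45/73; mL=-207/730, mR=45/73; mL+mR=243/730 → advance +1; mR−mL=9/10 → turn +1·90°
n=5: pose=(-3,-7,N); sL=10/13, sR=2; mL=21/13, mR=2; mL+mR=47/13 → advance +1; mR−mL=5/13 → turn +1·90°

0 9/5 45/73 -207/730 45/73 -4 -7 E
1 10/13 2 21/13 2 -3 -7 N
2 45/82 9/8 279/328 9/8 -3 -6 W
3 90/97 90/181 585/17557 90/181 -4 -6 S
4 9/5 45/73 -207/730 45/73 -4 -7 E
5 10/13 2 21/13 2 -3 -7 N
final -3 -6 W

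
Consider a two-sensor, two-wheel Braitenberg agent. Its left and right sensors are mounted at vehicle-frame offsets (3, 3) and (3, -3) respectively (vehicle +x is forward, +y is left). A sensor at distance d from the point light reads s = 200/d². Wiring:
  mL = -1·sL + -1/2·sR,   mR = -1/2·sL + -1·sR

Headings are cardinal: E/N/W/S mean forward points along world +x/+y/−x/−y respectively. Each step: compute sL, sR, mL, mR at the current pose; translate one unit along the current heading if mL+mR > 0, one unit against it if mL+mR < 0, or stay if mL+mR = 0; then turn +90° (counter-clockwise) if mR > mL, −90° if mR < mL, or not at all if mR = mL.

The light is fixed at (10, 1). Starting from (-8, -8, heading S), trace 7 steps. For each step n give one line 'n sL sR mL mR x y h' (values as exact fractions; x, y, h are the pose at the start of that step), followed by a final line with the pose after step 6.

0 200/369 40/117 -380/533 -980/1599 -8 -8 S
1 4/5 100/173 -942/865 -846/865 -8 -7 E
2 200/509 200/281 -107100/143029 -129900/143029 -9 -7 N
3 50/73 1/2 -273/292 -123/146 -9 -8 E
4 40/113 8/13 -972/1469 -1164/1469 -10 -8 N
5 100/169 100/229 -31350/38701 -28350/38701 -10 -9 E
6 8/25 200/373 -5484/9325 -6492/9325 -11 -9 N
final -11 -10 E

n=0: pose=(-8,-8,S); sL=200/369, sR=40/117; mL=-380/533, mR=-980/1599; mL+mR=-2120/1599 → advance -1; mR−mL=160/1599 → turn +1·90°
n=1: pose=(-8,-7,E); sL=4/5, sR=100/173; mL=-942/865, mR=-846/865; mL+mR=-1788/865 → advance -1; mR−mL=96/865 → turn +1·90°
n=2: pose=(-9,-7,N); sL=200/509, sR=200/281; mL=-107100/143029, mR=-129900/143029; mL+mR=-237000/143029 → advance -1; mR−mL=-22800/143029 → turn -1·90°
n=3: pose=(-9,-8,E); sL=50/73, sR=1/2; mL=-273/292, mR=-123/146; mL+mR=-519/292 → advance -1; mR−mL=27/292 → turn +1·90°
n=4: pose=(-10,-8,N); sL=40/113, sR=8/13; mL=-972/1469, mR=-1164/1469; mL+mR=-2136/1469 → advance -1; mR−mL=-192/1469 → turn -1·90°
n=5: pose=(-10,-9,E); sL=100/169, sR=100/229; mL=-31350/38701, mR=-28350/38701; mL+mR=-59700/38701 → advance -1; mR−mL=3000/38701 → turn +1·90°
n=6: pose=(-11,-9,N); sL=8/25, sR=200/373; mL=-5484/9325, mR=-6492/9325; mL+mR=-11976/9325 → advance -1; mR−mL=-1008/9325 → turn -1·90°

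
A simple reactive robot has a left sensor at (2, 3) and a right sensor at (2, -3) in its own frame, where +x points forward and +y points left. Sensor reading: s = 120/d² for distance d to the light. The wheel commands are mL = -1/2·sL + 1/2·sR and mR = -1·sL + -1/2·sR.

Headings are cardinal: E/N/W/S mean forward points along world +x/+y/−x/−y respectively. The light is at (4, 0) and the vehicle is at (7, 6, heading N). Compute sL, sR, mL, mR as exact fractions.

left sensor world pos  = (4, 8); dL² = 64
right sensor world pos = (10, 8); dR² = 100
sL = 120/64 = 15/8
sR = 120/100 = 6/5
mL = -1/2·sL + 1/2·sR = -27/80
mR = -1·sL + -1/2·sR = -99/40

15/8 6/5 -27/80 -99/40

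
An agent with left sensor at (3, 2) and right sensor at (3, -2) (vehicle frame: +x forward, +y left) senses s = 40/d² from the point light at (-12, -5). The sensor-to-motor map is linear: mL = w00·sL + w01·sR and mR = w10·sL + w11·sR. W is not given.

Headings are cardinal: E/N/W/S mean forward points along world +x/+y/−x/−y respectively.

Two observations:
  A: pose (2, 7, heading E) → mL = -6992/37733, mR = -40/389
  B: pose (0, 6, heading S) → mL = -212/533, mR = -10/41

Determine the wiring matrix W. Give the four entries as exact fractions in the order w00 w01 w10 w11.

-1 -1 0 -1

obs A: pose=(2,7,E) → sL=8/97, sR=40/389, mL=-6992/37733, mR=-40/389
obs B: pose=(0,6,S) → sL=2/13, sR=10/41, mL=-212/533, mR=-10/41
sensor matrix S = [[8/97, 40/389], [2/13, 10/41]]; det S = 86400/20111689
solve [mL_A; mL_B] = S·[w00; w01] and [mR_A; mR_B] = S·[w10; w11]:
  w00 = -1, w01 = -1, w10 = 0, w11 = -1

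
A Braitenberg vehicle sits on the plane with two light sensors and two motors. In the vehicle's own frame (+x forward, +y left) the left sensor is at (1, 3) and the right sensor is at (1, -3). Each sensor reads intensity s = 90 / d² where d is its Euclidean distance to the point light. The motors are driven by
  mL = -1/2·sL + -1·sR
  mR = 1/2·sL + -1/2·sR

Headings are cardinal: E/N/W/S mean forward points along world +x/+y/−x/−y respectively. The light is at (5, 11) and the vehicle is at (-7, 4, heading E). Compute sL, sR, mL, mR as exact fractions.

90/137 90/221 -22275/30277 3780/30277

left sensor world pos  = (-6, 7); dL² = 137
right sensor world pos = (-6, 1); dR² = 221
sL = 90/137 = 90/137
sR = 90/221 = 90/221
mL = -1/2·sL + -1·sR = -22275/30277
mR = 1/2·sL + -1/2·sR = 3780/30277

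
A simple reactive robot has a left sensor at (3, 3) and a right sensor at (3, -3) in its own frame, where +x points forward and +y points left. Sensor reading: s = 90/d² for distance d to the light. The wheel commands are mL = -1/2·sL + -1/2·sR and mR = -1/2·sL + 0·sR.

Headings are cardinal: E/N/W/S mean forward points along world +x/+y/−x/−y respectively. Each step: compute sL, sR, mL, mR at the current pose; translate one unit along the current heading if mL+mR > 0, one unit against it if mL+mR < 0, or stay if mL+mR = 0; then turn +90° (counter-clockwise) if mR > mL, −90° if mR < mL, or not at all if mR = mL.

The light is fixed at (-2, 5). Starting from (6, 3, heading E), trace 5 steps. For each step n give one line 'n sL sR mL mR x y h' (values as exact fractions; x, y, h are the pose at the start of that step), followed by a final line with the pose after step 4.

n=0: pose=(6,3,E); sL=45/61, sR=45/73; mL=-3015/4453, mR=-45/122; mL+mR=-9315/8906 → advance -1; mR−mL=45/146 → turn +1·90°
n=1: pose=(5,3,N); sL=90/17, sR=90/101; mL=-5310/1717, mR=-45/17; mL+mR=-9855/1717 → advance -1; mR−mL=45/101 → turn +1·90°
n=2: pose=(5,2,W); sL=45/26, sR=45/8; mL=-765/208, mR=-45/52; mL+mR=-945/208 → advance -1; mR−mL=45/16 → turn +1·90°
n=3: pose=(6,2,S); sL=90/157, sR=90/61; mL=-9810/9577, mR=-45/157; mL+mR=-12555/9577 → advance -1; mR−mL=45/61 → turn +1·90°
n=4: pose=(6,3,E); sL=45/61, sR=45/73; mL=-3015/4453, mR=-45/122; mL+mR=-9315/8906 → advance -1; mR−mL=45/146 → turn +1·90°

0 45/61 45/73 -3015/4453 -45/122 6 3 E
1 90/17 90/101 -5310/1717 -45/17 5 3 N
2 45/26 45/8 -765/208 -45/52 5 2 W
3 90/157 90/61 -9810/9577 -45/157 6 2 S
4 45/61 45/73 -3015/4453 -45/122 6 3 E
final 5 3 N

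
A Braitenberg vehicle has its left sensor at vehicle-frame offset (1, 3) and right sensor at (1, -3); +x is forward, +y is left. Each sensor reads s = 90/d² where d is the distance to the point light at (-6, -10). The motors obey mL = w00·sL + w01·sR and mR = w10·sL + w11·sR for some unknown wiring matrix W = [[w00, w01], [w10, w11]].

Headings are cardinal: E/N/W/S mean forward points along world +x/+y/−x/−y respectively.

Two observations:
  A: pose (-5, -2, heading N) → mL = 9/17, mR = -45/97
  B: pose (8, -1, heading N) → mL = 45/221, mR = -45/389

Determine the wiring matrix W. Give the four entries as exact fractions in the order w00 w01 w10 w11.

1/2 0 0 -1/2

obs A: pose=(-5,-2,N) → sL=18/17, sR=90/97, mL=9/17, mR=-45/97
obs B: pose=(8,-1,N) → sL=90/221, sR=90/389, mL=45/221, mR=-45/389
sensor matrix S = [[18/17, 90/97], [90/221, 90/389]]; det S = -1108080/8338993
solve [mL_A; mL_B] = S·[w00; w01] and [mR_A; mR_B] = S·[w10; w11]:
  w00 = 1/2, w01 = 0, w10 = 0, w11 = -1/2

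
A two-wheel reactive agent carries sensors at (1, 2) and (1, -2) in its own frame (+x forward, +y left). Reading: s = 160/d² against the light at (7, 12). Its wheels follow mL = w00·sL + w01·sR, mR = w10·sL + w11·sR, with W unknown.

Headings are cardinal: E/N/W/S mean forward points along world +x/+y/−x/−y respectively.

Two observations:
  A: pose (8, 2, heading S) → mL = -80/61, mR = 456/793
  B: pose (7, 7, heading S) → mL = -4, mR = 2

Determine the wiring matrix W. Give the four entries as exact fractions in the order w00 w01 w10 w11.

0 -1 1 -1/2

obs A: pose=(8,2,S) → sL=16/13, sR=80/61, mL=-80/61, mR=456/793
obs B: pose=(7,7,S) → sL=4, sR=4, mL=-4, mR=2
sensor matrix S = [[16/13, 80/61], [4, 4]]; det S = -256/793
solve [mL_A; mL_B] = S·[w00; w01] and [mR_A; mR_B] = S·[w10; w11]:
  w00 = 0, w01 = -1, w10 = 1, w11 = -1/2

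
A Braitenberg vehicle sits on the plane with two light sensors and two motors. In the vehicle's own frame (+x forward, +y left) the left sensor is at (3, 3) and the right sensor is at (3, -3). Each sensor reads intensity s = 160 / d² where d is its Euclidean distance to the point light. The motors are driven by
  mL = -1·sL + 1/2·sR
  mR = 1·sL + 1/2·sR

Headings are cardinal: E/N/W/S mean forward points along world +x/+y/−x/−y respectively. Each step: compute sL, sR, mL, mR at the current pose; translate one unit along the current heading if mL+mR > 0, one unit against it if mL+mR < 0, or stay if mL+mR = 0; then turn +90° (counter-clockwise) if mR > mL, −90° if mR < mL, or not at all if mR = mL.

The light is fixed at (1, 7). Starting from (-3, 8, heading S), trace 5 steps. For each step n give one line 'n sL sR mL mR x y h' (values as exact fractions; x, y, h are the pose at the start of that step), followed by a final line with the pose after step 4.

n=0: pose=(-3,8,S); sL=32, sR=160/53; mL=-1616/53, mR=1776/53; mL+mR=160/53 → advance +1; mR−mL=64 → turn +1·90°
n=1: pose=(-3,7,E); sL=16, sR=16; mL=-8, mR=24; mL+mR=16 → advance +1; mR−mL=32 → turn +1·90°
n=2: pose=(-2,7,N); sL=32/9, sR=160/9; mL=16/3, mR=112/9; mL+mR=160/9 → advance +1; mR−mL=64/9 → turn +1·90°
n=3: pose=(-2,8,W); sL=4, sR=40/13; mL=-32/13, mR=72/13; mL+mR=40/13 → advance +1; mR−mL=8 → turn +1·90°
n=4: pose=(-3,8,S); sL=32, sR=160/53; mL=-1616/53, mR=1776/53; mL+mR=160/53 → advance +1; mR−mL=64 → turn +1·90°

0 32 160/53 -1616/53 1776/53 -3 8 S
1 16 16 -8 24 -3 7 E
2 32/9 160/9 16/3 112/9 -2 7 N
3 4 40/13 -32/13 72/13 -2 8 W
4 32 160/53 -1616/53 1776/53 -3 8 S
final -3 7 E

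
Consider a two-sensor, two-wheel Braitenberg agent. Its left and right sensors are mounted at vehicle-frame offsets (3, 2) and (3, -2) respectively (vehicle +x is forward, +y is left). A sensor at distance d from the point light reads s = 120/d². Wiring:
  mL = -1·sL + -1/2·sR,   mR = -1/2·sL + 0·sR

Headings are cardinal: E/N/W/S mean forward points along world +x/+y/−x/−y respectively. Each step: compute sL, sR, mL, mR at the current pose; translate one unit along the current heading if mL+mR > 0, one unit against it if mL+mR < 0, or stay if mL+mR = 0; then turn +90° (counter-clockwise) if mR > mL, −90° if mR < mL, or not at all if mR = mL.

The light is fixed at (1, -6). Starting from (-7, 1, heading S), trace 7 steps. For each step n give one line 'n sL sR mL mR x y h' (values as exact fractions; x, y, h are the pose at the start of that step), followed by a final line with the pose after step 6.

0 30/13 30/29 -1065/377 -15/13 -7 1 S
1 24/25 120/61 -2964/1525 -12/25 -7 2 E
2 60/121 12/17 -1746/2057 -30/121 -8 2 N
3 120/169 8/15 -2476/2535 -60/169 -8 1 W
4 30/13 30/29 -1065/377 -15/13 -7 1 S
5 24/25 120/61 -2964/1525 -12/25 -7 2 E
6 60/121 12/17 -1746/2057 -30/121 -8 2 N
final -8 1 W

n=0: pose=(-7,1,S); sL=30/13, sR=30/29; mL=-1065/377, mR=-15/13; mL+mR=-1500/377 → advance -1; mR−mL=630/377 → turn +1·90°
n=1: pose=(-7,2,E); sL=24/25, sR=120/61; mL=-2964/1525, mR=-12/25; mL+mR=-3696/1525 → advance -1; mR−mL=2232/1525 → turn +1·90°
n=2: pose=(-8,2,N); sL=60/121, sR=12/17; mL=-1746/2057, mR=-30/121; mL+mR=-2256/2057 → advance -1; mR−mL=1236/2057 → turn +1·90°
n=3: pose=(-8,1,W); sL=120/169, sR=8/15; mL=-2476/2535, mR=-60/169; mL+mR=-3376/2535 → advance -1; mR−mL=1576/2535 → turn +1·90°
n=4: pose=(-7,1,S); sL=30/13, sR=30/29; mL=-1065/377, mR=-15/13; mL+mR=-1500/377 → advance -1; mR−mL=630/377 → turn +1·90°
n=5: pose=(-7,2,E); sL=24/25, sR=120/61; mL=-2964/1525, mR=-12/25; mL+mR=-3696/1525 → advance -1; mR−mL=2232/1525 → turn +1·90°
n=6: pose=(-8,2,N); sL=60/121, sR=12/17; mL=-1746/2057, mR=-30/121; mL+mR=-2256/2057 → advance -1; mR−mL=1236/2057 → turn +1·90°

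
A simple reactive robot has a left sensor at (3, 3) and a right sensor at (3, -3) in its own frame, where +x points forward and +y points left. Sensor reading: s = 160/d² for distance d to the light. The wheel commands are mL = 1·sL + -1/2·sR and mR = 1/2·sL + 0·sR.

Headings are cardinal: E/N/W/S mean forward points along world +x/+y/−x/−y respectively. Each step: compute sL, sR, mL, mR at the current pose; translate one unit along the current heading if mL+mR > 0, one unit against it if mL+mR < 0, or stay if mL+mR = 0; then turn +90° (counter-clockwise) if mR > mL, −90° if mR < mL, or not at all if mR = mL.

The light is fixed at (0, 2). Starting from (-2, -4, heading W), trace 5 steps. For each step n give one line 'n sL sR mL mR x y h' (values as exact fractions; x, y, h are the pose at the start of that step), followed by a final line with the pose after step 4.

0 80/53 80/17 -760/901 40/53 -2 -4 W
1 32/17 160/97 1744/1649 16/17 -1 -4 S
2 40/29 5 -65/58 20/29 -1 -5 W
3 160/109 160/109 80/109 80/109 0 -5 S
4 16/13 16/13 8/13 8/13 0 -6 S
final 0 -7 S

n=0: pose=(-2,-4,W); sL=80/53, sR=80/17; mL=-760/901, mR=40/53; mL+mR=-80/901 → advance -1; mR−mL=1440/901 → turn +1·90°
n=1: pose=(-1,-4,S); sL=32/17, sR=160/97; mL=1744/1649, mR=16/17; mL+mR=3296/1649 → advance +1; mR−mL=-192/1649 → turn -1·90°
n=2: pose=(-1,-5,W); sL=40/29, sR=5; mL=-65/58, mR=20/29; mL+mR=-25/58 → advance -1; mR−mL=105/58 → turn +1·90°
n=3: pose=(0,-5,S); sL=160/109, sR=160/109; mL=80/109, mR=80/109; mL+mR=160/109 → advance +1; mR−mL=0 → turn +0·90°
n=4: pose=(0,-6,S); sL=16/13, sR=16/13; mL=8/13, mR=8/13; mL+mR=16/13 → advance +1; mR−mL=0 → turn +0·90°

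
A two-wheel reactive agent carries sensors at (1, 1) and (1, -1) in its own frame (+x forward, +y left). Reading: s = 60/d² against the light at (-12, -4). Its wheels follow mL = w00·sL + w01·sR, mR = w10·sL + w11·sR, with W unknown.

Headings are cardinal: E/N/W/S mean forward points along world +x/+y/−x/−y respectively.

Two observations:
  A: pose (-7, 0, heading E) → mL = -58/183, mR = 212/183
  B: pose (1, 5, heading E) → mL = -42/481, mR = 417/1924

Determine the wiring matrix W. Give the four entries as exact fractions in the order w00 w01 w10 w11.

-1 1/2 1/2 1/2

obs A: pose=(-7,0,E) → sL=60/61, sR=4/3, mL=-58/183, mR=212/183
obs B: pose=(1,5,E) → sL=15/74, sR=3/13, mL=-42/481, mR=417/1924
sensor matrix S = [[60/61, 4/3], [15/74, 3/13]]; det S = -1270/29341
solve [mL_A; mL_B] = S·[w00; w01] and [mR_A; mR_B] = S·[w10; w11]:
  w00 = -1, w01 = 1/2, w10 = 1/2, w11 = 1/2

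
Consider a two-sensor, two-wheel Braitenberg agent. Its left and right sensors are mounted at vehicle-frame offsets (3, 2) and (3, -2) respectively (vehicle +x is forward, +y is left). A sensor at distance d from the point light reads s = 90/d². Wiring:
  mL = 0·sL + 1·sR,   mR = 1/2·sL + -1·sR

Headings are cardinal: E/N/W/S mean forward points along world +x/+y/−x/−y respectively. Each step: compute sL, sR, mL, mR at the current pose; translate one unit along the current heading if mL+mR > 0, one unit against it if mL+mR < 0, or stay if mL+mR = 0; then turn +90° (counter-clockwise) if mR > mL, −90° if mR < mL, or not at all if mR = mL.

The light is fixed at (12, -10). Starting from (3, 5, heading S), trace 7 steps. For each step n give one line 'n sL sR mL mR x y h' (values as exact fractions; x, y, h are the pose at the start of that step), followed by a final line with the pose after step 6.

0 90/193 18/53 18/53 -1089/10229 3 5 S
1 5/16 9/40 9/40 -11/160 3 4 W
2 90/433 90/353 90/353 -23085/152849 2 4 N
3 45/169 45/109 45/109 -10305/36842 2 5 E
4 90/193 18/53 18/53 -1089/10229 3 5 S
5 5/16 9/40 9/40 -11/160 3 4 W
6 90/433 90/353 90/353 -23085/152849 2 4 N
final 2 5 E

n=0: pose=(3,5,S); sL=90/193, sR=18/53; mL=18/53, mR=-1089/10229; mL+mR=45/193 → advance +1; mR−mL=-4563/10229 → turn -1·90°
n=1: pose=(3,4,W); sL=5/16, sR=9/40; mL=9/40, mR=-11/160; mL+mR=5/32 → advance +1; mR−mL=-47/160 → turn -1·90°
n=2: pose=(2,4,N); sL=90/433, sR=90/353; mL=90/353, mR=-23085/152849; mL+mR=45/433 → advance +1; mR−mL=-62055/152849 → turn -1·90°
n=3: pose=(2,5,E); sL=45/169, sR=45/109; mL=45/109, mR=-10305/36842; mL+mR=45/338 → advance +1; mR−mL=-25515/36842 → turn -1·90°
n=4: pose=(3,5,S); sL=90/193, sR=18/53; mL=18/53, mR=-1089/10229; mL+mR=45/193 → advance +1; mR−mL=-4563/10229 → turn -1·90°
n=5: pose=(3,4,W); sL=5/16, sR=9/40; mL=9/40, mR=-11/160; mL+mR=5/32 → advance +1; mR−mL=-47/160 → turn -1·90°
n=6: pose=(2,4,N); sL=90/433, sR=90/353; mL=90/353, mR=-23085/152849; mL+mR=45/433 → advance +1; mR−mL=-62055/152849 → turn -1·90°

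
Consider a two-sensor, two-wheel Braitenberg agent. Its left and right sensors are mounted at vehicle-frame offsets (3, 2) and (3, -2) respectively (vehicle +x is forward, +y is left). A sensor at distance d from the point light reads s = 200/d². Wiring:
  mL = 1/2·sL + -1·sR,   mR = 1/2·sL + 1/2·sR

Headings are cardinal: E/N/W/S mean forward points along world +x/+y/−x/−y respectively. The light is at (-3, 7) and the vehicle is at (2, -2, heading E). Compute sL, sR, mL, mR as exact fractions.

200/113 40/37 -820/4181 5960/4181

left sensor world pos  = (5, 0); dL² = 113
right sensor world pos = (5, -4); dR² = 185
sL = 200/113 = 200/113
sR = 200/185 = 40/37
mL = 1/2·sL + -1·sR = -820/4181
mR = 1/2·sL + 1/2·sR = 5960/4181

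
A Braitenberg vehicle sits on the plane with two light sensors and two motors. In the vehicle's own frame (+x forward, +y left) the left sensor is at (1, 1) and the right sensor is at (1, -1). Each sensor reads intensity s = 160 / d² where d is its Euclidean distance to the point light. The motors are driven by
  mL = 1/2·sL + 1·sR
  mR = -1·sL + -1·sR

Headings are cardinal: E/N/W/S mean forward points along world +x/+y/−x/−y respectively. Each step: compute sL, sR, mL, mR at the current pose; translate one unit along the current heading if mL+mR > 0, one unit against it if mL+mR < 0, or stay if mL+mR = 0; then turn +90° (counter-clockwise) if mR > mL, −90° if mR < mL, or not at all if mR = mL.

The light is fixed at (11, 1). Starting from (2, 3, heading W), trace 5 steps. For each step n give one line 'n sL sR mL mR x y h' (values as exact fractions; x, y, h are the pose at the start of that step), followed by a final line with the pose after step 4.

0 160/101 160/109 24880/11009 -33600/11009 2 3 W
1 16/9 80/29 952/261 -1184/261 3 3 N
2 160/53 160/49 12400/2597 -16320/2597 3 2 E
3 5/2 8/5 57/20 -41/10 2 2 S
4 160/101 160/109 24880/11009 -33600/11009 2 3 W
final 3 3 N

n=0: pose=(2,3,W); sL=160/101, sR=160/109; mL=24880/11009, mR=-33600/11009; mL+mR=-80/101 → advance -1; mR−mL=-58480/11009 → turn -1·90°
n=1: pose=(3,3,N); sL=16/9, sR=80/29; mL=952/261, mR=-1184/261; mL+mR=-8/9 → advance -1; mR−mL=-712/87 → turn -1·90°
n=2: pose=(3,2,E); sL=160/53, sR=160/49; mL=12400/2597, mR=-16320/2597; mL+mR=-80/53 → advance -1; mR−mL=-28720/2597 → turn -1·90°
n=3: pose=(2,2,S); sL=5/2, sR=8/5; mL=57/20, mR=-41/10; mL+mR=-5/4 → advance -1; mR−mL=-139/20 → turn -1·90°
n=4: pose=(2,3,W); sL=160/101, sR=160/109; mL=24880/11009, mR=-33600/11009; mL+mR=-80/101 → advance -1; mR−mL=-58480/11009 → turn -1·90°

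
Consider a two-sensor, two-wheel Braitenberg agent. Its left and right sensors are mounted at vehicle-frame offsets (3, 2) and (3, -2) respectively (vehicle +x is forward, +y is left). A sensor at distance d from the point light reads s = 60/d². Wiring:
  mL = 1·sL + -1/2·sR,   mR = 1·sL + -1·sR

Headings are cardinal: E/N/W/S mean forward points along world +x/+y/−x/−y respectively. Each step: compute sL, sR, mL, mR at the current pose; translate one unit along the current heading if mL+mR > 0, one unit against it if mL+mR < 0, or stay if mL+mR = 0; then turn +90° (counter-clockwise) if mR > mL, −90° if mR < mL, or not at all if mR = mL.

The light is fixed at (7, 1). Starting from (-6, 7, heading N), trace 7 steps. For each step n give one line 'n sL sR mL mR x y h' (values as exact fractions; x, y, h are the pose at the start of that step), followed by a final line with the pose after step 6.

0 10/51 30/101 245/5151 -520/5151 -6 7 N
1 60/149 60/109 2070/16241 -2400/16241 -6 6 E
2 15/37 3/13 279/962 84/481 -7 6 S
3 60/293 12/65 2142/19045 384/19045 -7 5 W
4 30/169 30/109 735/18421 -1800/18421 -8 5 N
5 60/169 12/29 726/4901 -288/4901 -8 4 E
6 5/12 15/64 115/384 35/192 -7 4 S
final -7 3 W

n=0: pose=(-6,7,N); sL=10/51, sR=30/101; mL=245/5151, mR=-520/5151; mL+mR=-275/5151 → advance -1; mR−mL=-15/101 → turn -1·90°
n=1: pose=(-6,6,E); sL=60/149, sR=60/109; mL=2070/16241, mR=-2400/16241; mL+mR=-330/16241 → advance -1; mR−mL=-30/109 → turn -1·90°
n=2: pose=(-7,6,S); sL=15/37, sR=3/13; mL=279/962, mR=84/481; mL+mR=447/962 → advance +1; mR−mL=-3/26 → turn -1·90°
n=3: pose=(-7,5,W); sL=60/293, sR=12/65; mL=2142/19045, mR=384/19045; mL+mR=2526/19045 → advance +1; mR−mL=-6/65 → turn -1·90°
n=4: pose=(-8,5,N); sL=30/169, sR=30/109; mL=735/18421, mR=-1800/18421; mL+mR=-1065/18421 → advance -1; mR−mL=-15/109 → turn -1·90°
n=5: pose=(-8,4,E); sL=60/169, sR=12/29; mL=726/4901, mR=-288/4901; mL+mR=438/4901 → advance +1; mR−mL=-6/29 → turn -1·90°
n=6: pose=(-7,4,S); sL=5/12, sR=15/64; mL=115/384, mR=35/192; mL+mR=185/384 → advance +1; mR−mL=-15/128 → turn -1·90°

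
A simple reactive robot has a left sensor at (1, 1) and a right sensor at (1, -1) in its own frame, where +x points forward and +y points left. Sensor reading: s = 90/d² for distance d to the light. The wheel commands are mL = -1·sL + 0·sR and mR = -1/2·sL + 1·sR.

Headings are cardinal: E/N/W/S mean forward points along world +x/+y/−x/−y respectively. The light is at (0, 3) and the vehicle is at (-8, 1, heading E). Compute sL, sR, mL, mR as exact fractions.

9/5 45/29 -9/5 189/290

left sensor world pos  = (-7, 2); dL² = 50
right sensor world pos = (-7, 0); dR² = 58
sL = 90/50 = 9/5
sR = 90/58 = 45/29
mL = -1·sL + 0·sR = -9/5
mR = -1/2·sL + 1·sR = 189/290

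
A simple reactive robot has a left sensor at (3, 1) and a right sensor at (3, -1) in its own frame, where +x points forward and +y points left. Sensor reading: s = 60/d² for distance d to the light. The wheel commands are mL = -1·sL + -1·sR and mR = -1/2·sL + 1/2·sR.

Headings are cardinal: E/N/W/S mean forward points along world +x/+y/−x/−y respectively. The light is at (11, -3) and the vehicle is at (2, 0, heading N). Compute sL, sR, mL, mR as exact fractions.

15/34 3/5 -177/170 27/340

left sensor world pos  = (1, 3); dL² = 136
right sensor world pos = (3, 3); dR² = 100
sL = 60/136 = 15/34
sR = 60/100 = 3/5
mL = -1·sL + -1·sR = -177/170
mR = -1/2·sL + 1/2·sR = 27/340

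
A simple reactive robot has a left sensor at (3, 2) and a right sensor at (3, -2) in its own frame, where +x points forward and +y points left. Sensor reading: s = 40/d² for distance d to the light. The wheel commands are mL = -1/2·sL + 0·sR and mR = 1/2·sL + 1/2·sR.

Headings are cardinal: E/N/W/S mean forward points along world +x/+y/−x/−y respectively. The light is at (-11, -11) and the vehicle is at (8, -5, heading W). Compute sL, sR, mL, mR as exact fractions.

left sensor world pos  = (5, -7); dL² = 272
right sensor world pos = (5, -3); dR² = 320
sL = 40/272 = 5/34
sR = 40/320 = 1/8
mL = -1/2·sL + 0·sR = -5/68
mR = 1/2·sL + 1/2·sR = 37/272

5/34 1/8 -5/68 37/272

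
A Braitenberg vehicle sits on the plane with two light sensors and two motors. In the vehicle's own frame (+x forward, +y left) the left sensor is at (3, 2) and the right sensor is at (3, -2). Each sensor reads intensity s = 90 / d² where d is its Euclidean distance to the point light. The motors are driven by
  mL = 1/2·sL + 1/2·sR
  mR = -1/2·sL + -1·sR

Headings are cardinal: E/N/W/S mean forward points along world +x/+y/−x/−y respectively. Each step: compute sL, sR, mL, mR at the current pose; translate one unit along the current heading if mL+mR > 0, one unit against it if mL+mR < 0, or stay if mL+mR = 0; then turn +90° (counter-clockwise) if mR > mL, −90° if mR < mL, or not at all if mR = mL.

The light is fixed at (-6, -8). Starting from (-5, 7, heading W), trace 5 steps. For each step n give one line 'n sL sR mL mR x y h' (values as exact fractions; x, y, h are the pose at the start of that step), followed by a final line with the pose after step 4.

0 90/173 90/293 20970/50689 -28755/50689 -5 7 W
1 5/18 9/34 83/306 -247/612 -4 7 N
2 90/281 90/169 20250/47489 -32895/47489 -4 6 E
3 9/13 45/61 567/793 -1719/1586 -5 6 S
4 90/173 90/293 20970/50689 -28755/50689 -5 7 W
final -4 7 N

n=0: pose=(-5,7,W); sL=90/173, sR=90/293; mL=20970/50689, mR=-28755/50689; mL+mR=-45/293 → advance -1; mR−mL=-49725/50689 → turn -1·90°
n=1: pose=(-4,7,N); sL=5/18, sR=9/34; mL=83/306, mR=-247/612; mL+mR=-9/68 → advance -1; mR−mL=-413/612 → turn -1·90°
n=2: pose=(-4,6,E); sL=90/281, sR=90/169; mL=20250/47489, mR=-32895/47489; mL+mR=-45/169 → advance -1; mR−mL=-53145/47489 → turn -1·90°
n=3: pose=(-5,6,S); sL=9/13, sR=45/61; mL=567/793, mR=-1719/1586; mL+mR=-45/122 → advance -1; mR−mL=-2853/1586 → turn -1·90°
n=4: pose=(-5,7,W); sL=90/173, sR=90/293; mL=20970/50689, mR=-28755/50689; mL+mR=-45/293 → advance -1; mR−mL=-49725/50689 → turn -1·90°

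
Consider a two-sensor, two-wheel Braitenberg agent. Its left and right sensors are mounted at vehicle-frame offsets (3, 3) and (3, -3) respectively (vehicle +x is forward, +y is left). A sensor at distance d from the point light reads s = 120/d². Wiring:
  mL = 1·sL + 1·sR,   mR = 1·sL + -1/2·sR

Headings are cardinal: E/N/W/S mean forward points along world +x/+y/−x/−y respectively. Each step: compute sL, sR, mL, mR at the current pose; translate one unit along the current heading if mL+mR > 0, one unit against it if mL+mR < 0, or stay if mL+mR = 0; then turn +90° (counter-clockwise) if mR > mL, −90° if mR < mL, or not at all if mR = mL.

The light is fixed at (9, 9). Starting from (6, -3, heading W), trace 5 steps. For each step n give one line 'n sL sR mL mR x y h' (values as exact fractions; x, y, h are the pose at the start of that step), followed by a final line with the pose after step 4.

n=0: pose=(6,-3,W); sL=40/87, sR=40/39; mL=560/377, mR=-20/377; mL+mR=540/377 → advance +1; mR−mL=-20/13 → turn -1·90°
n=1: pose=(5,-3,N); sL=12/13, sR=60/41; mL=1272/533, mR=102/533; mL+mR=1374/533 → advance +1; mR−mL=-90/41 → turn -1·90°
n=2: pose=(5,-2,E); sL=24/13, sR=120/197; mL=6288/2561, mR=3948/2561; mL+mR=10236/2561 → advance +1; mR−mL=-180/197 → turn -1·90°
n=3: pose=(6,-2,S); sL=30/49, sR=15/29; mL=1605/1421, mR=1005/2842; mL+mR=4215/2842 → advance +1; mR−mL=-45/58 → turn -1·90°
n=4: pose=(6,-3,W); sL=40/87, sR=40/39; mL=560/377, mR=-20/377; mL+mR=540/377 → advance +1; mR−mL=-20/13 → turn -1·90°

0 40/87 40/39 560/377 -20/377 6 -3 W
1 12/13 60/41 1272/533 102/533 5 -3 N
2 24/13 120/197 6288/2561 3948/2561 5 -2 E
3 30/49 15/29 1605/1421 1005/2842 6 -2 S
4 40/87 40/39 560/377 -20/377 6 -3 W
final 5 -3 N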